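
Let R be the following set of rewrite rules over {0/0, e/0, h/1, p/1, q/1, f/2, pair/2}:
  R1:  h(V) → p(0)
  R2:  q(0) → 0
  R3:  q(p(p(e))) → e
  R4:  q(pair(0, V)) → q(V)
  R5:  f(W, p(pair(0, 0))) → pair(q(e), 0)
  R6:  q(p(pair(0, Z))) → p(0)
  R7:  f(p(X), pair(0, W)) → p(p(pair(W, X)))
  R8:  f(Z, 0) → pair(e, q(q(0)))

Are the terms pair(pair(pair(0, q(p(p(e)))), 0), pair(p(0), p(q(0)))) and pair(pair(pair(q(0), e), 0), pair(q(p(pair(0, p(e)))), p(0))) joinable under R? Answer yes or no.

yes — NF(t₁) = pair(pair(pair(0, e), 0), pair(p(0), p(0))), NF(t₂) = pair(pair(pair(0, e), 0), pair(p(0), p(0)))

Reduce t₁ = pair(pair(pair(0, q(p(p(e)))), 0), pair(p(0), p(q(0)))):
1. pair(pair(pair(0, q(p(p(e)))), 0), pair(p(0), p(q(0))))  →  pair(pair(pair(0, e), 0), pair(p(0), p(q(0))))   [R3 at 1.1.2]
2. pair(pair(pair(0, e), 0), pair(p(0), p(q(0))))  →  pair(pair(pair(0, e), 0), pair(p(0), p(0)))   [R2 at 2.2.1]

Reduce t₂ = pair(pair(pair(q(0), e), 0), pair(q(p(pair(0, p(e)))), p(0))):
1. pair(pair(pair(q(0), e), 0), pair(q(p(pair(0, p(e)))), p(0)))  →  pair(pair(pair(0, e), 0), pair(q(p(pair(0, p(e)))), p(0)))   [R2 at 1.1.1]
2. pair(pair(pair(0, e), 0), pair(q(p(pair(0, p(e)))), p(0)))  →  pair(pair(pair(0, e), 0), pair(p(0), p(0)))   [R6 at 2.1]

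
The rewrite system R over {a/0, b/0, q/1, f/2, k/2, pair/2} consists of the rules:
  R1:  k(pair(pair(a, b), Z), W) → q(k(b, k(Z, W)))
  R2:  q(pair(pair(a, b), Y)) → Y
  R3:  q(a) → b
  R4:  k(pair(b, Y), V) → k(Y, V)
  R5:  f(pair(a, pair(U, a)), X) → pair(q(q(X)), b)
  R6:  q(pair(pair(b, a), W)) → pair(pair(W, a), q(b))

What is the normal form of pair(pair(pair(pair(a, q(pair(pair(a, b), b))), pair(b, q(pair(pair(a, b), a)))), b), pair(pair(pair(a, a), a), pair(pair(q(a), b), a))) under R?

pair(pair(pair(pair(a, b), pair(b, a)), b), pair(pair(pair(a, a), a), pair(pair(b, b), a)))

1. pair(pair(pair(pair(a, q(pair(pair(a, b), b))), pair(b, q(pair(pair(a, b), a)))), b), pair(pair(pair(a, a), a), pair(pair(q(a), b), a)))  →  pair(pair(pair(pair(a, b), pair(b, q(pair(pair(a, b), a)))), b), pair(pair(pair(a, a), a), pair(pair(q(a), b), a)))   [R2 at 1.1.1.2]
2. pair(pair(pair(pair(a, b), pair(b, q(pair(pair(a, b), a)))), b), pair(pair(pair(a, a), a), pair(pair(q(a), b), a)))  →  pair(pair(pair(pair(a, b), pair(b, a)), b), pair(pair(pair(a, a), a), pair(pair(q(a), b), a)))   [R2 at 1.1.2.2]
3. pair(pair(pair(pair(a, b), pair(b, a)), b), pair(pair(pair(a, a), a), pair(pair(q(a), b), a)))  →  pair(pair(pair(pair(a, b), pair(b, a)), b), pair(pair(pair(a, a), a), pair(pair(b, b), a)))   [R3 at 2.2.1.1]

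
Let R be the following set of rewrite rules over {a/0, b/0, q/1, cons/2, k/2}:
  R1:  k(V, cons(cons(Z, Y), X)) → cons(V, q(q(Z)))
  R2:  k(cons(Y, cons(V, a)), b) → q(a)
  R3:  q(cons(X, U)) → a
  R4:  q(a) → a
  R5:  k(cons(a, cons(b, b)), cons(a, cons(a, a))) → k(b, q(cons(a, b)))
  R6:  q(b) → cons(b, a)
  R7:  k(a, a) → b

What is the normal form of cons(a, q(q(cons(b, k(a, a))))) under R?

1. cons(a, q(q(cons(b, k(a, a)))))  →  cons(a, q(a))   [R3 at 2.1]
2. cons(a, q(a))  →  cons(a, a)   [R4 at 2]

cons(a, a)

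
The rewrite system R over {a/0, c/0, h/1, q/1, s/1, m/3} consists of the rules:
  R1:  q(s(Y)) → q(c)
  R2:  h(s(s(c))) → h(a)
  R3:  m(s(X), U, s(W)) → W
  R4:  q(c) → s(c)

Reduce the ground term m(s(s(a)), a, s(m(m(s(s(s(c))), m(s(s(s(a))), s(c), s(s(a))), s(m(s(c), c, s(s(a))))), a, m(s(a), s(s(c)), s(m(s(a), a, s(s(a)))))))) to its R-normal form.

a

1. m(s(s(a)), a, s(m(m(s(s(s(c))), m(s(s(s(a))), s(c), s(s(a))), s(m(s(c), c, s(s(a))))), a, m(s(a), s(s(c)), s(m(s(a), a, s(s(a))))))))  →  m(m(s(s(s(c))), m(s(s(s(a))), s(c), s(s(a))), s(m(s(c), c, s(s(a))))), a, m(s(a), s(s(c)), s(m(s(a), a, s(s(a))))))   [R3 at ε]
2. m(m(s(s(s(c))), m(s(s(s(a))), s(c), s(s(a))), s(m(s(c), c, s(s(a))))), a, m(s(a), s(s(c)), s(m(s(a), a, s(s(a))))))  →  m(m(s(c), c, s(s(a))), a, m(s(a), s(s(c)), s(m(s(a), a, s(s(a))))))   [R3 at 1]
3. m(m(s(c), c, s(s(a))), a, m(s(a), s(s(c)), s(m(s(a), a, s(s(a))))))  →  m(s(a), a, m(s(a), s(s(c)), s(m(s(a), a, s(s(a))))))   [R3 at 1]
4. m(s(a), a, m(s(a), s(s(c)), s(m(s(a), a, s(s(a))))))  →  m(s(a), a, m(s(a), a, s(s(a))))   [R3 at 3]
5. m(s(a), a, m(s(a), a, s(s(a))))  →  m(s(a), a, s(a))   [R3 at 3]
6. m(s(a), a, s(a))  →  a   [R3 at ε]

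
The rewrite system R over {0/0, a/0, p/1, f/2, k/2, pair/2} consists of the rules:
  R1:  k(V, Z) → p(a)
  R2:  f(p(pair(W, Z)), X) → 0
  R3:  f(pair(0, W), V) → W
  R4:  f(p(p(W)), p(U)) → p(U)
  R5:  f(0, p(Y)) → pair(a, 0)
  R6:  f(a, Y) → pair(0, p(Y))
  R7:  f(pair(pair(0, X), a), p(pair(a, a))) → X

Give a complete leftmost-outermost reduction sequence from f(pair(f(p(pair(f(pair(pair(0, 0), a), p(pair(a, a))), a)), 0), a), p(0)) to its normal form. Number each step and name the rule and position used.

a

1. f(pair(f(p(pair(f(pair(pair(0, 0), a), p(pair(a, a))), a)), 0), a), p(0))  →  f(pair(0, a), p(0))   [R2 at 1.1]
2. f(pair(0, a), p(0))  →  a   [R3 at ε]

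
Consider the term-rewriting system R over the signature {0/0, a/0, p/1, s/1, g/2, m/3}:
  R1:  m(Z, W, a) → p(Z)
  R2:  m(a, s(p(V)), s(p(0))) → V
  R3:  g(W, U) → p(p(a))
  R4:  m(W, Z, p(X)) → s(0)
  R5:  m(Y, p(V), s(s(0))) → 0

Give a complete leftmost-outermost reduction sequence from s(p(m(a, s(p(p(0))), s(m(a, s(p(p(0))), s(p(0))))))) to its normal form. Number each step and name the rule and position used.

1. s(p(m(a, s(p(p(0))), s(m(a, s(p(p(0))), s(p(0)))))))  →  s(p(m(a, s(p(p(0))), s(p(0)))))   [R2 at 1.1.3.1]
2. s(p(m(a, s(p(p(0))), s(p(0)))))  →  s(p(p(0)))   [R2 at 1.1]

s(p(p(0)))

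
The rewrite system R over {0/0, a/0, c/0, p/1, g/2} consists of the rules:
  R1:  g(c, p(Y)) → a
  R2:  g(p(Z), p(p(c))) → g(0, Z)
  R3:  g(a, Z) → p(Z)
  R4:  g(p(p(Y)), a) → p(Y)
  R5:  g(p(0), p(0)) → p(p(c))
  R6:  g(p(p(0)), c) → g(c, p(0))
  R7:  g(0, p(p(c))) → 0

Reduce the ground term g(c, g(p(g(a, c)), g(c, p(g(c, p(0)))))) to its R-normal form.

1. g(c, g(p(g(a, c)), g(c, p(g(c, p(0))))))  →  g(c, g(p(p(c)), g(c, p(g(c, p(0))))))   [R3 at 2.1.1]
2. g(c, g(p(p(c)), g(c, p(g(c, p(0))))))  →  g(c, g(p(p(c)), a))   [R1 at 2.2]
3. g(c, g(p(p(c)), a))  →  g(c, p(c))   [R4 at 2]
4. g(c, p(c))  →  a   [R1 at ε]

a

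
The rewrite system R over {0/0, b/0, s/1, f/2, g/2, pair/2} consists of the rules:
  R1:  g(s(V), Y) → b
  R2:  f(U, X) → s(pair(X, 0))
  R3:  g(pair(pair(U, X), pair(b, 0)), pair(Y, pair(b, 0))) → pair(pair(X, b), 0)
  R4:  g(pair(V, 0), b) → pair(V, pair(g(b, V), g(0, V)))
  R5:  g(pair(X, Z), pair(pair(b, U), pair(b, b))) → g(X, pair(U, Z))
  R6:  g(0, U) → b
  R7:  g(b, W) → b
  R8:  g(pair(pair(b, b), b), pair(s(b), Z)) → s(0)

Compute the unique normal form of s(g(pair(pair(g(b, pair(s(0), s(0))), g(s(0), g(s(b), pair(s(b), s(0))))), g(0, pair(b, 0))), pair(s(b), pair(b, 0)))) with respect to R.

s(s(0))

1. s(g(pair(pair(g(b, pair(s(0), s(0))), g(s(0), g(s(b), pair(s(b), s(0))))), g(0, pair(b, 0))), pair(s(b), pair(b, 0))))  →  s(g(pair(pair(b, g(s(0), g(s(b), pair(s(b), s(0))))), g(0, pair(b, 0))), pair(s(b), pair(b, 0))))   [R7 at 1.1.1.1]
2. s(g(pair(pair(b, g(s(0), g(s(b), pair(s(b), s(0))))), g(0, pair(b, 0))), pair(s(b), pair(b, 0))))  →  s(g(pair(pair(b, b), g(0, pair(b, 0))), pair(s(b), pair(b, 0))))   [R1 at 1.1.1.2]
3. s(g(pair(pair(b, b), g(0, pair(b, 0))), pair(s(b), pair(b, 0))))  →  s(g(pair(pair(b, b), b), pair(s(b), pair(b, 0))))   [R6 at 1.1.2]
4. s(g(pair(pair(b, b), b), pair(s(b), pair(b, 0))))  →  s(s(0))   [R8 at 1]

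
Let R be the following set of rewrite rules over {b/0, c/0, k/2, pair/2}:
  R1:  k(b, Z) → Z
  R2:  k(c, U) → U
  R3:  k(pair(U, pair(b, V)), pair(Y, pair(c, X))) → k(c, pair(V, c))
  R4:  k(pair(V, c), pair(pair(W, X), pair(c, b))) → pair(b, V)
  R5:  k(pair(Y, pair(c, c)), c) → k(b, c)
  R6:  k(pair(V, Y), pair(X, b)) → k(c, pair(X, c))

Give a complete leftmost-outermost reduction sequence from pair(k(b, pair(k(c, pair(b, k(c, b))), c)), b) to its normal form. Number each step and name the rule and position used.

1. pair(k(b, pair(k(c, pair(b, k(c, b))), c)), b)  →  pair(pair(k(c, pair(b, k(c, b))), c), b)   [R1 at 1]
2. pair(pair(k(c, pair(b, k(c, b))), c), b)  →  pair(pair(pair(b, k(c, b)), c), b)   [R2 at 1.1]
3. pair(pair(pair(b, k(c, b)), c), b)  →  pair(pair(pair(b, b), c), b)   [R2 at 1.1.2]

pair(pair(pair(b, b), c), b)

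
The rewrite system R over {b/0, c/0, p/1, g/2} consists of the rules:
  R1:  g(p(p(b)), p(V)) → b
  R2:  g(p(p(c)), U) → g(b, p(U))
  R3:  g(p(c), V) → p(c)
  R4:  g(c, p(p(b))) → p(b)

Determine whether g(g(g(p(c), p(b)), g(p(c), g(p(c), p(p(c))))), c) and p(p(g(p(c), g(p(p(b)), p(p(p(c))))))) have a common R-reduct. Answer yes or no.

Reduce t₁ = g(g(g(p(c), p(b)), g(p(c), g(p(c), p(p(c))))), c):
1. g(g(g(p(c), p(b)), g(p(c), g(p(c), p(p(c))))), c)  →  g(g(p(c), g(p(c), g(p(c), p(p(c))))), c)   [R3 at 1.1]
2. g(g(p(c), g(p(c), g(p(c), p(p(c))))), c)  →  g(p(c), c)   [R3 at 1]
3. g(p(c), c)  →  p(c)   [R3 at ε]

Reduce t₂ = p(p(g(p(c), g(p(p(b)), p(p(p(c))))))):
1. p(p(g(p(c), g(p(p(b)), p(p(p(c)))))))  →  p(p(p(c)))   [R3 at 1.1]

no — NF(t₁) = p(c), NF(t₂) = p(p(p(c)))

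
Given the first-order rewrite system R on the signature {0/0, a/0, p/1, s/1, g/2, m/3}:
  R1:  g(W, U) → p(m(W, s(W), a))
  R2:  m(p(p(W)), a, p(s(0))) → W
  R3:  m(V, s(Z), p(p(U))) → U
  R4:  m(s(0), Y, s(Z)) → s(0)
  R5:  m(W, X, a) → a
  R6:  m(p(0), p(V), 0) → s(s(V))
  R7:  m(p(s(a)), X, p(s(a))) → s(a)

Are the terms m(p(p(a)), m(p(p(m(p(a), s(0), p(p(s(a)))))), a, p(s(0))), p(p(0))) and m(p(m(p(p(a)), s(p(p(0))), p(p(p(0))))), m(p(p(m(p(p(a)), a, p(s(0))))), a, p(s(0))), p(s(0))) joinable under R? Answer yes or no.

yes — NF(t₁) = 0, NF(t₂) = 0

Reduce t₁ = m(p(p(a)), m(p(p(m(p(a), s(0), p(p(s(a)))))), a, p(s(0))), p(p(0))):
1. m(p(p(a)), m(p(p(m(p(a), s(0), p(p(s(a)))))), a, p(s(0))), p(p(0)))  →  m(p(p(a)), m(p(a), s(0), p(p(s(a)))), p(p(0)))   [R2 at 2]
2. m(p(p(a)), m(p(a), s(0), p(p(s(a)))), p(p(0)))  →  m(p(p(a)), s(a), p(p(0)))   [R3 at 2]
3. m(p(p(a)), s(a), p(p(0)))  →  0   [R3 at ε]

Reduce t₂ = m(p(m(p(p(a)), s(p(p(0))), p(p(p(0))))), m(p(p(m(p(p(a)), a, p(s(0))))), a, p(s(0))), p(s(0))):
1. m(p(m(p(p(a)), s(p(p(0))), p(p(p(0))))), m(p(p(m(p(p(a)), a, p(s(0))))), a, p(s(0))), p(s(0)))  →  m(p(p(0)), m(p(p(m(p(p(a)), a, p(s(0))))), a, p(s(0))), p(s(0)))   [R3 at 1.1]
2. m(p(p(0)), m(p(p(m(p(p(a)), a, p(s(0))))), a, p(s(0))), p(s(0)))  →  m(p(p(0)), m(p(p(a)), a, p(s(0))), p(s(0)))   [R2 at 2]
3. m(p(p(0)), m(p(p(a)), a, p(s(0))), p(s(0)))  →  m(p(p(0)), a, p(s(0)))   [R2 at 2]
4. m(p(p(0)), a, p(s(0)))  →  0   [R2 at ε]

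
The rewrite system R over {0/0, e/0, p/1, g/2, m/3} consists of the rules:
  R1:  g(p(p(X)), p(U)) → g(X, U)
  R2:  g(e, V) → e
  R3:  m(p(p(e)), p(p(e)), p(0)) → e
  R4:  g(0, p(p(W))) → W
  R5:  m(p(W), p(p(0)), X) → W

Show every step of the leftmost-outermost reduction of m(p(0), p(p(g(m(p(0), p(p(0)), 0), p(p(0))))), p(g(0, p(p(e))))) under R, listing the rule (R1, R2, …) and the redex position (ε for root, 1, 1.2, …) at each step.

1. m(p(0), p(p(g(m(p(0), p(p(0)), 0), p(p(0))))), p(g(0, p(p(e)))))  →  m(p(0), p(p(g(0, p(p(0))))), p(g(0, p(p(e)))))   [R5 at 2.1.1.1]
2. m(p(0), p(p(g(0, p(p(0))))), p(g(0, p(p(e)))))  →  m(p(0), p(p(0)), p(g(0, p(p(e)))))   [R4 at 2.1.1]
3. m(p(0), p(p(0)), p(g(0, p(p(e)))))  →  0   [R5 at ε]

0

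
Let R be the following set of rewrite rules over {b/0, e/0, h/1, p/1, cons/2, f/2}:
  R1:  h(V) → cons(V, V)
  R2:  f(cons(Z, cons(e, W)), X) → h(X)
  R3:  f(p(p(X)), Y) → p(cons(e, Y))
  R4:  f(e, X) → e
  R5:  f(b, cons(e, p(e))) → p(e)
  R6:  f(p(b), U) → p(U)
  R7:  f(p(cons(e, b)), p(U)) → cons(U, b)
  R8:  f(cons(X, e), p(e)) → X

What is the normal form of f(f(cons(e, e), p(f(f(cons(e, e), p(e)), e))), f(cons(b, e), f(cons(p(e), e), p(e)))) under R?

1. f(f(cons(e, e), p(f(f(cons(e, e), p(e)), e))), f(cons(b, e), f(cons(p(e), e), p(e))))  →  f(f(cons(e, e), p(f(e, e))), f(cons(b, e), f(cons(p(e), e), p(e))))   [R8 at 1.2.1.1]
2. f(f(cons(e, e), p(f(e, e))), f(cons(b, e), f(cons(p(e), e), p(e))))  →  f(f(cons(e, e), p(e)), f(cons(b, e), f(cons(p(e), e), p(e))))   [R4 at 1.2.1]
3. f(f(cons(e, e), p(e)), f(cons(b, e), f(cons(p(e), e), p(e))))  →  f(e, f(cons(b, e), f(cons(p(e), e), p(e))))   [R8 at 1]
4. f(e, f(cons(b, e), f(cons(p(e), e), p(e))))  →  e   [R4 at ε]

e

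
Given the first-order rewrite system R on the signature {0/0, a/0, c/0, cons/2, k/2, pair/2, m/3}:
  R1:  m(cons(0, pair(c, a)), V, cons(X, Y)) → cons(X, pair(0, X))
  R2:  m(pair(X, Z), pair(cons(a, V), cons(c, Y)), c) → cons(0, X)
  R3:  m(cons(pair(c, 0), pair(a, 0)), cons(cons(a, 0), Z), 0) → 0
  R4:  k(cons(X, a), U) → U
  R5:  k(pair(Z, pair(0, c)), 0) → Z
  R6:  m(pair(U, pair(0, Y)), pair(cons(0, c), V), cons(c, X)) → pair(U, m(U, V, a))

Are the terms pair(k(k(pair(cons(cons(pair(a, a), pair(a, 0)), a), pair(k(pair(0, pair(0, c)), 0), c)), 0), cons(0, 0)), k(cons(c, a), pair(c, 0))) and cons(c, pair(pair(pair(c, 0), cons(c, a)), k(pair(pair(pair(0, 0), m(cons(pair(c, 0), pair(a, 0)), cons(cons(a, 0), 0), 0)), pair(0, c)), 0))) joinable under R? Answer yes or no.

no — NF(t₁) = pair(cons(0, 0), pair(c, 0)), NF(t₂) = cons(c, pair(pair(pair(c, 0), cons(c, a)), pair(pair(0, 0), 0)))

Reduce t₁ = pair(k(k(pair(cons(cons(pair(a, a), pair(a, 0)), a), pair(k(pair(0, pair(0, c)), 0), c)), 0), cons(0, 0)), k(cons(c, a), pair(c, 0))):
1. pair(k(k(pair(cons(cons(pair(a, a), pair(a, 0)), a), pair(k(pair(0, pair(0, c)), 0), c)), 0), cons(0, 0)), k(cons(c, a), pair(c, 0)))  →  pair(k(k(pair(cons(cons(pair(a, a), pair(a, 0)), a), pair(0, c)), 0), cons(0, 0)), k(cons(c, a), pair(c, 0)))   [R5 at 1.1.1.2.1]
2. pair(k(k(pair(cons(cons(pair(a, a), pair(a, 0)), a), pair(0, c)), 0), cons(0, 0)), k(cons(c, a), pair(c, 0)))  →  pair(k(cons(cons(pair(a, a), pair(a, 0)), a), cons(0, 0)), k(cons(c, a), pair(c, 0)))   [R5 at 1.1]
3. pair(k(cons(cons(pair(a, a), pair(a, 0)), a), cons(0, 0)), k(cons(c, a), pair(c, 0)))  →  pair(cons(0, 0), k(cons(c, a), pair(c, 0)))   [R4 at 1]
4. pair(cons(0, 0), k(cons(c, a), pair(c, 0)))  →  pair(cons(0, 0), pair(c, 0))   [R4 at 2]

Reduce t₂ = cons(c, pair(pair(pair(c, 0), cons(c, a)), k(pair(pair(pair(0, 0), m(cons(pair(c, 0), pair(a, 0)), cons(cons(a, 0), 0), 0)), pair(0, c)), 0))):
1. cons(c, pair(pair(pair(c, 0), cons(c, a)), k(pair(pair(pair(0, 0), m(cons(pair(c, 0), pair(a, 0)), cons(cons(a, 0), 0), 0)), pair(0, c)), 0)))  →  cons(c, pair(pair(pair(c, 0), cons(c, a)), pair(pair(0, 0), m(cons(pair(c, 0), pair(a, 0)), cons(cons(a, 0), 0), 0))))   [R5 at 2.2]
2. cons(c, pair(pair(pair(c, 0), cons(c, a)), pair(pair(0, 0), m(cons(pair(c, 0), pair(a, 0)), cons(cons(a, 0), 0), 0))))  →  cons(c, pair(pair(pair(c, 0), cons(c, a)), pair(pair(0, 0), 0)))   [R3 at 2.2.2]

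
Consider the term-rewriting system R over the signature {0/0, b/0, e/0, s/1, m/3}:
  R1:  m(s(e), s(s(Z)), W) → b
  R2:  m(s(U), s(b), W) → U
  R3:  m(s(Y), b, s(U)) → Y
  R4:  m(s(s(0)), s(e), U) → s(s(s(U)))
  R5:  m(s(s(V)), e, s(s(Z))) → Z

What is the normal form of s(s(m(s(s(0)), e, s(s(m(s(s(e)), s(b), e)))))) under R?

1. s(s(m(s(s(0)), e, s(s(m(s(s(e)), s(b), e))))))  →  s(s(m(s(s(e)), s(b), e)))   [R5 at 1.1]
2. s(s(m(s(s(e)), s(b), e)))  →  s(s(s(e)))   [R2 at 1.1]

s(s(s(e)))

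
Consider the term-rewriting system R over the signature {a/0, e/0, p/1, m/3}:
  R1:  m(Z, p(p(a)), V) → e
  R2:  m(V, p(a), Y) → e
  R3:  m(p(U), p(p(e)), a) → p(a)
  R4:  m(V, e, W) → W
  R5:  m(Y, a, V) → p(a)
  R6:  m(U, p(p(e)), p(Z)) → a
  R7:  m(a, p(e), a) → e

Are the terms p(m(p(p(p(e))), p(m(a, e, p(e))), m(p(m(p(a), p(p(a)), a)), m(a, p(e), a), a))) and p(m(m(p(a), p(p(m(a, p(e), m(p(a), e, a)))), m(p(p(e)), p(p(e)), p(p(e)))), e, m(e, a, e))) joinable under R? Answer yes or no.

Reduce t₁ = p(m(p(p(p(e))), p(m(a, e, p(e))), m(p(m(p(a), p(p(a)), a)), m(a, p(e), a), a))):
1. p(m(p(p(p(e))), p(m(a, e, p(e))), m(p(m(p(a), p(p(a)), a)), m(a, p(e), a), a)))  →  p(m(p(p(p(e))), p(p(e)), m(p(m(p(a), p(p(a)), a)), m(a, p(e), a), a)))   [R4 at 1.2.1]
2. p(m(p(p(p(e))), p(p(e)), m(p(m(p(a), p(p(a)), a)), m(a, p(e), a), a)))  →  p(m(p(p(p(e))), p(p(e)), m(p(e), m(a, p(e), a), a)))   [R1 at 1.3.1.1]
3. p(m(p(p(p(e))), p(p(e)), m(p(e), m(a, p(e), a), a)))  →  p(m(p(p(p(e))), p(p(e)), m(p(e), e, a)))   [R7 at 1.3.2]
4. p(m(p(p(p(e))), p(p(e)), m(p(e), e, a)))  →  p(m(p(p(p(e))), p(p(e)), a))   [R4 at 1.3]
5. p(m(p(p(p(e))), p(p(e)), a))  →  p(p(a))   [R3 at 1]

Reduce t₂ = p(m(m(p(a), p(p(m(a, p(e), m(p(a), e, a)))), m(p(p(e)), p(p(e)), p(p(e)))), e, m(e, a, e))):
1. p(m(m(p(a), p(p(m(a, p(e), m(p(a), e, a)))), m(p(p(e)), p(p(e)), p(p(e)))), e, m(e, a, e)))  →  p(m(e, a, e))   [R4 at 1]
2. p(m(e, a, e))  →  p(p(a))   [R5 at 1]

yes — NF(t₁) = p(p(a)), NF(t₂) = p(p(a))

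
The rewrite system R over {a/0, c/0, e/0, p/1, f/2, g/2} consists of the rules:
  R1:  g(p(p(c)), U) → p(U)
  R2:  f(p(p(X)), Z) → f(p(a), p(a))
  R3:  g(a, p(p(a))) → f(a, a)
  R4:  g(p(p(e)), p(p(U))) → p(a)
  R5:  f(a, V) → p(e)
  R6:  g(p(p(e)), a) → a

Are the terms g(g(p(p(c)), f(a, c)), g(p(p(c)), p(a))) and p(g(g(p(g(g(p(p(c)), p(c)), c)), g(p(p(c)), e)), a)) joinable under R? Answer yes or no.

Reduce t₁ = g(g(p(p(c)), f(a, c)), g(p(p(c)), p(a))):
1. g(g(p(p(c)), f(a, c)), g(p(p(c)), p(a)))  →  g(p(f(a, c)), g(p(p(c)), p(a)))   [R1 at 1]
2. g(p(f(a, c)), g(p(p(c)), p(a)))  →  g(p(p(e)), g(p(p(c)), p(a)))   [R5 at 1.1]
3. g(p(p(e)), g(p(p(c)), p(a)))  →  g(p(p(e)), p(p(a)))   [R1 at 2]
4. g(p(p(e)), p(p(a)))  →  p(a)   [R4 at ε]

Reduce t₂ = p(g(g(p(g(g(p(p(c)), p(c)), c)), g(p(p(c)), e)), a)):
1. p(g(g(p(g(g(p(p(c)), p(c)), c)), g(p(p(c)), e)), a))  →  p(g(g(p(g(p(p(c)), c)), g(p(p(c)), e)), a))   [R1 at 1.1.1.1.1]
2. p(g(g(p(g(p(p(c)), c)), g(p(p(c)), e)), a))  →  p(g(g(p(p(c)), g(p(p(c)), e)), a))   [R1 at 1.1.1.1]
3. p(g(g(p(p(c)), g(p(p(c)), e)), a))  →  p(g(p(g(p(p(c)), e)), a))   [R1 at 1.1]
4. p(g(p(g(p(p(c)), e)), a))  →  p(g(p(p(e)), a))   [R1 at 1.1.1]
5. p(g(p(p(e)), a))  →  p(a)   [R6 at 1]

yes — NF(t₁) = p(a), NF(t₂) = p(a)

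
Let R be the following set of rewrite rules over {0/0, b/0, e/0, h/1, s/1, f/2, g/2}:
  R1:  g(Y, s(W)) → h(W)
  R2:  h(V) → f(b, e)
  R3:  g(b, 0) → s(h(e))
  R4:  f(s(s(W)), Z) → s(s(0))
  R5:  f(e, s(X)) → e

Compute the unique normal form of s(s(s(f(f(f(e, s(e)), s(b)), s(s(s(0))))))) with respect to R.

1. s(s(s(f(f(f(e, s(e)), s(b)), s(s(s(0)))))))  →  s(s(s(f(f(e, s(b)), s(s(s(0)))))))   [R5 at 1.1.1.1.1]
2. s(s(s(f(f(e, s(b)), s(s(s(0)))))))  →  s(s(s(f(e, s(s(s(0)))))))   [R5 at 1.1.1.1]
3. s(s(s(f(e, s(s(s(0)))))))  →  s(s(s(e)))   [R5 at 1.1.1]

s(s(s(e)))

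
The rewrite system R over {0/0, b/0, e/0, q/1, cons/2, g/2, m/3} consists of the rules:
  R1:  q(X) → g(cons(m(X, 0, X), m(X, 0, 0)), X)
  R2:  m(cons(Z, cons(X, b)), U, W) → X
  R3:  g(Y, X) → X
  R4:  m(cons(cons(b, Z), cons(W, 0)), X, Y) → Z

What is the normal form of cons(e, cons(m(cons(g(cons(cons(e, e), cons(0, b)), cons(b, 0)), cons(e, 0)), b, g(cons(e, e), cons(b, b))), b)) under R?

cons(e, cons(0, b))

1. cons(e, cons(m(cons(g(cons(cons(e, e), cons(0, b)), cons(b, 0)), cons(e, 0)), b, g(cons(e, e), cons(b, b))), b))  →  cons(e, cons(m(cons(cons(b, 0), cons(e, 0)), b, g(cons(e, e), cons(b, b))), b))   [R3 at 2.1.1.1]
2. cons(e, cons(m(cons(cons(b, 0), cons(e, 0)), b, g(cons(e, e), cons(b, b))), b))  →  cons(e, cons(0, b))   [R4 at 2.1]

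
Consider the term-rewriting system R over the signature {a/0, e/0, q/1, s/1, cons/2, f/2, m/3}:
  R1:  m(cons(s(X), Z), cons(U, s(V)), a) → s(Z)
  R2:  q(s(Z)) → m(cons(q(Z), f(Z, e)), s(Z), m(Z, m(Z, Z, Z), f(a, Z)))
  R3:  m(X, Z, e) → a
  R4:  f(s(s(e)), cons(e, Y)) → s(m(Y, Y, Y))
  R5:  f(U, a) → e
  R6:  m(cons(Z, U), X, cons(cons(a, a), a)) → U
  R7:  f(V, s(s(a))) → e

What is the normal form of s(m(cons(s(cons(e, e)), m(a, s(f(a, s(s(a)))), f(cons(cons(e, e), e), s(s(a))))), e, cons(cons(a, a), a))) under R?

1. s(m(cons(s(cons(e, e)), m(a, s(f(a, s(s(a)))), f(cons(cons(e, e), e), s(s(a))))), e, cons(cons(a, a), a)))  →  s(m(a, s(f(a, s(s(a)))), f(cons(cons(e, e), e), s(s(a)))))   [R6 at 1]
2. s(m(a, s(f(a, s(s(a)))), f(cons(cons(e, e), e), s(s(a)))))  →  s(m(a, s(e), f(cons(cons(e, e), e), s(s(a)))))   [R7 at 1.2.1]
3. s(m(a, s(e), f(cons(cons(e, e), e), s(s(a)))))  →  s(m(a, s(e), e))   [R7 at 1.3]
4. s(m(a, s(e), e))  →  s(a)   [R3 at 1]

s(a)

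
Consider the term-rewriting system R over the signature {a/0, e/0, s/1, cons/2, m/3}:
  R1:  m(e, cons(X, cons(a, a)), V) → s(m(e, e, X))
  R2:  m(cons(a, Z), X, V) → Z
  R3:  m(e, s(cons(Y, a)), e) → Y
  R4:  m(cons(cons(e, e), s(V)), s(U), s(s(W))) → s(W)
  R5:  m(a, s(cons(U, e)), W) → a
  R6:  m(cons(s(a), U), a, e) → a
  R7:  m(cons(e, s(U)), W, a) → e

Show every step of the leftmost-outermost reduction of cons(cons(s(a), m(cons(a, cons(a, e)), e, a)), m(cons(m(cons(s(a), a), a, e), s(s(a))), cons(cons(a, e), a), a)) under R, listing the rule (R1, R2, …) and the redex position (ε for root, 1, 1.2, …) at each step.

cons(cons(s(a), cons(a, e)), s(s(a)))

1. cons(cons(s(a), m(cons(a, cons(a, e)), e, a)), m(cons(m(cons(s(a), a), a, e), s(s(a))), cons(cons(a, e), a), a))  →  cons(cons(s(a), cons(a, e)), m(cons(m(cons(s(a), a), a, e), s(s(a))), cons(cons(a, e), a), a))   [R2 at 1.2]
2. cons(cons(s(a), cons(a, e)), m(cons(m(cons(s(a), a), a, e), s(s(a))), cons(cons(a, e), a), a))  →  cons(cons(s(a), cons(a, e)), m(cons(a, s(s(a))), cons(cons(a, e), a), a))   [R6 at 2.1.1]
3. cons(cons(s(a), cons(a, e)), m(cons(a, s(s(a))), cons(cons(a, e), a), a))  →  cons(cons(s(a), cons(a, e)), s(s(a)))   [R2 at 2]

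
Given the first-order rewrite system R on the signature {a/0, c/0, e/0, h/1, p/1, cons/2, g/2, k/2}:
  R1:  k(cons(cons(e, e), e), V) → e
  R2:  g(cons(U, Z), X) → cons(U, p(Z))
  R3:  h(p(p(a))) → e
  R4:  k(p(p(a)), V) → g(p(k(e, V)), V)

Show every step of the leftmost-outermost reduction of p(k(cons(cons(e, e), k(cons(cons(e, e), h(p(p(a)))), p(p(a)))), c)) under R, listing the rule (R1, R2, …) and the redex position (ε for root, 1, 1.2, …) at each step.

p(e)

1. p(k(cons(cons(e, e), k(cons(cons(e, e), h(p(p(a)))), p(p(a)))), c))  →  p(k(cons(cons(e, e), k(cons(cons(e, e), e), p(p(a)))), c))   [R3 at 1.1.2.1.2]
2. p(k(cons(cons(e, e), k(cons(cons(e, e), e), p(p(a)))), c))  →  p(k(cons(cons(e, e), e), c))   [R1 at 1.1.2]
3. p(k(cons(cons(e, e), e), c))  →  p(e)   [R1 at 1]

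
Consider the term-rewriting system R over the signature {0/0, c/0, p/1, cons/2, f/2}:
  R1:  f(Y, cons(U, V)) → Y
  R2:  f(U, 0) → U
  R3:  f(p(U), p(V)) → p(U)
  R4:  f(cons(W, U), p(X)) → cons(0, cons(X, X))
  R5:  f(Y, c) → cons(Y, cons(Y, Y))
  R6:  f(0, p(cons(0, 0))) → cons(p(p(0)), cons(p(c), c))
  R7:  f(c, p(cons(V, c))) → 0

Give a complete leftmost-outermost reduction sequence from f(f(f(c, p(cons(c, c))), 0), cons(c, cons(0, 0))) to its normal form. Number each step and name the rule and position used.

0

1. f(f(f(c, p(cons(c, c))), 0), cons(c, cons(0, 0)))  →  f(f(c, p(cons(c, c))), 0)   [R1 at ε]
2. f(f(c, p(cons(c, c))), 0)  →  f(c, p(cons(c, c)))   [R2 at ε]
3. f(c, p(cons(c, c)))  →  0   [R7 at ε]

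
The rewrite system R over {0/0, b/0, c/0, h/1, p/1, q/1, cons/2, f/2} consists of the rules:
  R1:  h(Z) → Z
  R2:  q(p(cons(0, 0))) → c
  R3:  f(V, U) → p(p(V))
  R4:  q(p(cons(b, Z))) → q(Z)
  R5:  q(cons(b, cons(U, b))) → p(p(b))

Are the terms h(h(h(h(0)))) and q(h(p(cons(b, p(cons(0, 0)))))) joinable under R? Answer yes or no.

no — NF(t₁) = 0, NF(t₂) = c

Reduce t₁ = h(h(h(h(0)))):
1. h(h(h(h(0))))  →  h(h(h(0)))   [R1 at ε]
2. h(h(h(0)))  →  h(h(0))   [R1 at ε]
3. h(h(0))  →  h(0)   [R1 at ε]
4. h(0)  →  0   [R1 at ε]

Reduce t₂ = q(h(p(cons(b, p(cons(0, 0)))))):
1. q(h(p(cons(b, p(cons(0, 0))))))  →  q(p(cons(b, p(cons(0, 0)))))   [R1 at 1]
2. q(p(cons(b, p(cons(0, 0)))))  →  q(p(cons(0, 0)))   [R4 at ε]
3. q(p(cons(0, 0)))  →  c   [R2 at ε]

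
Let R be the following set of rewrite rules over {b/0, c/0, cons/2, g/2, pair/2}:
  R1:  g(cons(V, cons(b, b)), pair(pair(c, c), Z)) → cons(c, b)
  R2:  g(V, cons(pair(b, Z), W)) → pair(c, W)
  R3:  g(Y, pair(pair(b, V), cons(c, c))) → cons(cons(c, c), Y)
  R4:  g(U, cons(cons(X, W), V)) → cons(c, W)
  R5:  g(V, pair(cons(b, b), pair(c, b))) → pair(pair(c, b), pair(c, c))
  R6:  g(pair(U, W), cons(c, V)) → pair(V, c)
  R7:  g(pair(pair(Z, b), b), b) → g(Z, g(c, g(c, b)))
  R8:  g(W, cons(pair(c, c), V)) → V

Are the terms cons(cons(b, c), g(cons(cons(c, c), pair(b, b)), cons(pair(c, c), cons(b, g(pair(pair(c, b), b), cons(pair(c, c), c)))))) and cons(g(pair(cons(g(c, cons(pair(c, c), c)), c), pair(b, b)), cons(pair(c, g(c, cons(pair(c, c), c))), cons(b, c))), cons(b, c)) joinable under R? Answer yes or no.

Reduce t₁ = cons(cons(b, c), g(cons(cons(c, c), pair(b, b)), cons(pair(c, c), cons(b, g(pair(pair(c, b), b), cons(pair(c, c), c)))))):
1. cons(cons(b, c), g(cons(cons(c, c), pair(b, b)), cons(pair(c, c), cons(b, g(pair(pair(c, b), b), cons(pair(c, c), c))))))  →  cons(cons(b, c), cons(b, g(pair(pair(c, b), b), cons(pair(c, c), c))))   [R8 at 2]
2. cons(cons(b, c), cons(b, g(pair(pair(c, b), b), cons(pair(c, c), c))))  →  cons(cons(b, c), cons(b, c))   [R8 at 2.2]

Reduce t₂ = cons(g(pair(cons(g(c, cons(pair(c, c), c)), c), pair(b, b)), cons(pair(c, g(c, cons(pair(c, c), c))), cons(b, c))), cons(b, c)):
1. cons(g(pair(cons(g(c, cons(pair(c, c), c)), c), pair(b, b)), cons(pair(c, g(c, cons(pair(c, c), c))), cons(b, c))), cons(b, c))  →  cons(g(pair(cons(c, c), pair(b, b)), cons(pair(c, g(c, cons(pair(c, c), c))), cons(b, c))), cons(b, c))   [R8 at 1.1.1.1]
2. cons(g(pair(cons(c, c), pair(b, b)), cons(pair(c, g(c, cons(pair(c, c), c))), cons(b, c))), cons(b, c))  →  cons(g(pair(cons(c, c), pair(b, b)), cons(pair(c, c), cons(b, c))), cons(b, c))   [R8 at 1.2.1.2]
3. cons(g(pair(cons(c, c), pair(b, b)), cons(pair(c, c), cons(b, c))), cons(b, c))  →  cons(cons(b, c), cons(b, c))   [R8 at 1]

yes — NF(t₁) = cons(cons(b, c), cons(b, c)), NF(t₂) = cons(cons(b, c), cons(b, c))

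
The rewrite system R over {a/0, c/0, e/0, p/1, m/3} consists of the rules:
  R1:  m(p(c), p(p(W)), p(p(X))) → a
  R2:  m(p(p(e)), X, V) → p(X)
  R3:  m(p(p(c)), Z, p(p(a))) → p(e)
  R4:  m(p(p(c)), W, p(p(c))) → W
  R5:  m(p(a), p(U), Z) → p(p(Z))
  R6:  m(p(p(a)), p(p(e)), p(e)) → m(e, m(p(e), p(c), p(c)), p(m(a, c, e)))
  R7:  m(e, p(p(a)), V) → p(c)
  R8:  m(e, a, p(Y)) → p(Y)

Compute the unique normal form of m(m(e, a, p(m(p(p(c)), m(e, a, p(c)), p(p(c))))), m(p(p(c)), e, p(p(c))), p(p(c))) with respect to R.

e

1. m(m(e, a, p(m(p(p(c)), m(e, a, p(c)), p(p(c))))), m(p(p(c)), e, p(p(c))), p(p(c)))  →  m(p(m(p(p(c)), m(e, a, p(c)), p(p(c)))), m(p(p(c)), e, p(p(c))), p(p(c)))   [R8 at 1]
2. m(p(m(p(p(c)), m(e, a, p(c)), p(p(c)))), m(p(p(c)), e, p(p(c))), p(p(c)))  →  m(p(m(e, a, p(c))), m(p(p(c)), e, p(p(c))), p(p(c)))   [R4 at 1.1]
3. m(p(m(e, a, p(c))), m(p(p(c)), e, p(p(c))), p(p(c)))  →  m(p(p(c)), m(p(p(c)), e, p(p(c))), p(p(c)))   [R8 at 1.1]
4. m(p(p(c)), m(p(p(c)), e, p(p(c))), p(p(c)))  →  m(p(p(c)), e, p(p(c)))   [R4 at ε]
5. m(p(p(c)), e, p(p(c)))  →  e   [R4 at ε]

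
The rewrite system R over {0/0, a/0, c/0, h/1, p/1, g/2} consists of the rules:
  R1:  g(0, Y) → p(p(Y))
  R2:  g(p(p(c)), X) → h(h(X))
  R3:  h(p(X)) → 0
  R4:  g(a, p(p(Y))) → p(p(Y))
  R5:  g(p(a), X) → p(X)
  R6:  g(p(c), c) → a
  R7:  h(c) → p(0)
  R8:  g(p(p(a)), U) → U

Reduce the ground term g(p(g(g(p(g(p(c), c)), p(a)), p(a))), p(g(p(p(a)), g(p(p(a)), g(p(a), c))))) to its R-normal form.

p(p(c))

1. g(p(g(g(p(g(p(c), c)), p(a)), p(a))), p(g(p(p(a)), g(p(p(a)), g(p(a), c)))))  →  g(p(g(g(p(a), p(a)), p(a))), p(g(p(p(a)), g(p(p(a)), g(p(a), c)))))   [R6 at 1.1.1.1.1]
2. g(p(g(g(p(a), p(a)), p(a))), p(g(p(p(a)), g(p(p(a)), g(p(a), c)))))  →  g(p(g(p(p(a)), p(a))), p(g(p(p(a)), g(p(p(a)), g(p(a), c)))))   [R5 at 1.1.1]
3. g(p(g(p(p(a)), p(a))), p(g(p(p(a)), g(p(p(a)), g(p(a), c)))))  →  g(p(p(a)), p(g(p(p(a)), g(p(p(a)), g(p(a), c)))))   [R8 at 1.1]
4. g(p(p(a)), p(g(p(p(a)), g(p(p(a)), g(p(a), c)))))  →  p(g(p(p(a)), g(p(p(a)), g(p(a), c))))   [R8 at ε]
5. p(g(p(p(a)), g(p(p(a)), g(p(a), c))))  →  p(g(p(p(a)), g(p(a), c)))   [R8 at 1]
6. p(g(p(p(a)), g(p(a), c)))  →  p(g(p(a), c))   [R8 at 1]
7. p(g(p(a), c))  →  p(p(c))   [R5 at 1]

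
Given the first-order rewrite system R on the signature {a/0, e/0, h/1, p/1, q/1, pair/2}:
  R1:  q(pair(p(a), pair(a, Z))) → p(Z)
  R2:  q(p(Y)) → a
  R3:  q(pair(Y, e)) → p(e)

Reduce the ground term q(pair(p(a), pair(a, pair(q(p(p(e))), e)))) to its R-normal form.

p(pair(a, e))

1. q(pair(p(a), pair(a, pair(q(p(p(e))), e))))  →  p(pair(q(p(p(e))), e))   [R1 at ε]
2. p(pair(q(p(p(e))), e))  →  p(pair(a, e))   [R2 at 1.1]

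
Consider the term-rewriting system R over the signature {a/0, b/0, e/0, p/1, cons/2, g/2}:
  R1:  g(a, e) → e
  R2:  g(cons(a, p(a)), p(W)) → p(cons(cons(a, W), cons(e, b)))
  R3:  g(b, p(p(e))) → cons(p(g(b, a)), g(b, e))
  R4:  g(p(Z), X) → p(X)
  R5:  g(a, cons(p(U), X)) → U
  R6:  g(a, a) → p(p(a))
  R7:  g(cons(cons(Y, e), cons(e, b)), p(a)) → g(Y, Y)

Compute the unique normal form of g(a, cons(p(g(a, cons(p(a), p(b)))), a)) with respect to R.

1. g(a, cons(p(g(a, cons(p(a), p(b)))), a))  →  g(a, cons(p(a), p(b)))   [R5 at ε]
2. g(a, cons(p(a), p(b)))  →  a   [R5 at ε]

a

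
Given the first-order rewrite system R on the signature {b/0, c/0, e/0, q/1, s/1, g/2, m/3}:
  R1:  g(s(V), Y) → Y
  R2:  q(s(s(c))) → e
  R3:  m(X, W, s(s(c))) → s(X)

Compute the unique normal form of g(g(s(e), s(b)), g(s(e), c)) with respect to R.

c

1. g(g(s(e), s(b)), g(s(e), c))  →  g(s(b), g(s(e), c))   [R1 at 1]
2. g(s(b), g(s(e), c))  →  g(s(e), c)   [R1 at ε]
3. g(s(e), c)  →  c   [R1 at ε]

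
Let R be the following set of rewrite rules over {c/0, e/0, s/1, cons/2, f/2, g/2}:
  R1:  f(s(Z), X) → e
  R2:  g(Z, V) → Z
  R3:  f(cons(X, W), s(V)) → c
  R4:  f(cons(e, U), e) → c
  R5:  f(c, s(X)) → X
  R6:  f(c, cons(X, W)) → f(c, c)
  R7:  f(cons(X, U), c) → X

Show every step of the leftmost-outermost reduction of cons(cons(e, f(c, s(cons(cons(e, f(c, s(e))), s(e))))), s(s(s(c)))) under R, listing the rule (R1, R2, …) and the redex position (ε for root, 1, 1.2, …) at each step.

1. cons(cons(e, f(c, s(cons(cons(e, f(c, s(e))), s(e))))), s(s(s(c))))  →  cons(cons(e, cons(cons(e, f(c, s(e))), s(e))), s(s(s(c))))   [R5 at 1.2]
2. cons(cons(e, cons(cons(e, f(c, s(e))), s(e))), s(s(s(c))))  →  cons(cons(e, cons(cons(e, e), s(e))), s(s(s(c))))   [R5 at 1.2.1.2]

cons(cons(e, cons(cons(e, e), s(e))), s(s(s(c))))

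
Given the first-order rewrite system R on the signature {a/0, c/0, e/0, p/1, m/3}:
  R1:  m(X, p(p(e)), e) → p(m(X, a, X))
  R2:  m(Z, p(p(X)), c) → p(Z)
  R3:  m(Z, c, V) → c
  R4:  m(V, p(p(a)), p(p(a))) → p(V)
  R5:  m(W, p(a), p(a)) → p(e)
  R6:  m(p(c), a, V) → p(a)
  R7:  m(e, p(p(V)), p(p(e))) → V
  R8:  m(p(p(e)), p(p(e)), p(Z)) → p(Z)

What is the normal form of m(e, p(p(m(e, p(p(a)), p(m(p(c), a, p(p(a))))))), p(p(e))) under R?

1. m(e, p(p(m(e, p(p(a)), p(m(p(c), a, p(p(a))))))), p(p(e)))  →  m(e, p(p(a)), p(m(p(c), a, p(p(a)))))   [R7 at ε]
2. m(e, p(p(a)), p(m(p(c), a, p(p(a)))))  →  m(e, p(p(a)), p(p(a)))   [R6 at 3.1]
3. m(e, p(p(a)), p(p(a)))  →  p(e)   [R4 at ε]

p(e)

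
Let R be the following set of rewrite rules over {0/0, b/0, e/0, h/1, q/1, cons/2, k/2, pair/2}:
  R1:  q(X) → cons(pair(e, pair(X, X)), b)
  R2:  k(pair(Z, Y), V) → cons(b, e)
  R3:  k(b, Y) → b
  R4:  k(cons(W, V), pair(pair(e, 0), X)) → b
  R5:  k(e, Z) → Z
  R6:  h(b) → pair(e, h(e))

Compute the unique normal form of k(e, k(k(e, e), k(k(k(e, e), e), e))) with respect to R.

1. k(e, k(k(e, e), k(k(k(e, e), e), e)))  →  k(k(e, e), k(k(k(e, e), e), e))   [R5 at ε]
2. k(k(e, e), k(k(k(e, e), e), e))  →  k(e, k(k(k(e, e), e), e))   [R5 at 1]
3. k(e, k(k(k(e, e), e), e))  →  k(k(k(e, e), e), e)   [R5 at ε]
4. k(k(k(e, e), e), e)  →  k(k(e, e), e)   [R5 at 1.1]
5. k(k(e, e), e)  →  k(e, e)   [R5 at 1]
6. k(e, e)  →  e   [R5 at ε]

e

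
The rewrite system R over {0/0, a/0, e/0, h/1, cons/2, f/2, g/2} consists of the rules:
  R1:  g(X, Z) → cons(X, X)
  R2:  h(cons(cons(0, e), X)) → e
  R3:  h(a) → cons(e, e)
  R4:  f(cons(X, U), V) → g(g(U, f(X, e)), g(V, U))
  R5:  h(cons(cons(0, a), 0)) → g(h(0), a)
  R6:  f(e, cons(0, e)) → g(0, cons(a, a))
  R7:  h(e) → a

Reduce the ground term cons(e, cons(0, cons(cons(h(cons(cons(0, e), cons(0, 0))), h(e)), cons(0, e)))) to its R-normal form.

cons(e, cons(0, cons(cons(e, a), cons(0, e))))

1. cons(e, cons(0, cons(cons(h(cons(cons(0, e), cons(0, 0))), h(e)), cons(0, e))))  →  cons(e, cons(0, cons(cons(e, h(e)), cons(0, e))))   [R2 at 2.2.1.1]
2. cons(e, cons(0, cons(cons(e, h(e)), cons(0, e))))  →  cons(e, cons(0, cons(cons(e, a), cons(0, e))))   [R7 at 2.2.1.2]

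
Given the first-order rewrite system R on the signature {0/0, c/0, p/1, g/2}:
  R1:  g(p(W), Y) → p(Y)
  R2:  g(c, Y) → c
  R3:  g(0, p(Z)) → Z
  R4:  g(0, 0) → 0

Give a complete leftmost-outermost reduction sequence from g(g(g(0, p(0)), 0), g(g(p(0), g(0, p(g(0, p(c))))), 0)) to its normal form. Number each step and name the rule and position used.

1. g(g(g(0, p(0)), 0), g(g(p(0), g(0, p(g(0, p(c))))), 0))  →  g(g(0, 0), g(g(p(0), g(0, p(g(0, p(c))))), 0))   [R3 at 1.1]
2. g(g(0, 0), g(g(p(0), g(0, p(g(0, p(c))))), 0))  →  g(0, g(g(p(0), g(0, p(g(0, p(c))))), 0))   [R4 at 1]
3. g(0, g(g(p(0), g(0, p(g(0, p(c))))), 0))  →  g(0, g(p(g(0, p(g(0, p(c))))), 0))   [R1 at 2.1]
4. g(0, g(p(g(0, p(g(0, p(c))))), 0))  →  g(0, p(0))   [R1 at 2]
5. g(0, p(0))  →  0   [R3 at ε]

0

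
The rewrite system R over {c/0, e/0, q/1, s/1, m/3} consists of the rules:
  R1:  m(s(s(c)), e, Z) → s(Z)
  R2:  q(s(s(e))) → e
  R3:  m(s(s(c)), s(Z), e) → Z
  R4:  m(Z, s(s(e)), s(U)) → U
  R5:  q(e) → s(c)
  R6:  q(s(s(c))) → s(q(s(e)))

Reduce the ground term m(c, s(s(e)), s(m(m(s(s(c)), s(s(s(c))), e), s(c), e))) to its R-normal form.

1. m(c, s(s(e)), s(m(m(s(s(c)), s(s(s(c))), e), s(c), e)))  →  m(m(s(s(c)), s(s(s(c))), e), s(c), e)   [R4 at ε]
2. m(m(s(s(c)), s(s(s(c))), e), s(c), e)  →  m(s(s(c)), s(c), e)   [R3 at 1]
3. m(s(s(c)), s(c), e)  →  c   [R3 at ε]

c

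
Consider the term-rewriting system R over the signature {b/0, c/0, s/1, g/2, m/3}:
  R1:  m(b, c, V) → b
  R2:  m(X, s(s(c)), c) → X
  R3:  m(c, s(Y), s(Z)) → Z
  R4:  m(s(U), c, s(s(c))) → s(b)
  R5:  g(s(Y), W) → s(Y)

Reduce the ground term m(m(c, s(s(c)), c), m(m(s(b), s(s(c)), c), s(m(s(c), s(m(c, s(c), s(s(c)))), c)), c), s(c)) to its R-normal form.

c

1. m(m(c, s(s(c)), c), m(m(s(b), s(s(c)), c), s(m(s(c), s(m(c, s(c), s(s(c)))), c)), c), s(c))  →  m(c, m(m(s(b), s(s(c)), c), s(m(s(c), s(m(c, s(c), s(s(c)))), c)), c), s(c))   [R2 at 1]
2. m(c, m(m(s(b), s(s(c)), c), s(m(s(c), s(m(c, s(c), s(s(c)))), c)), c), s(c))  →  m(c, m(s(b), s(m(s(c), s(m(c, s(c), s(s(c)))), c)), c), s(c))   [R2 at 2.1]
3. m(c, m(s(b), s(m(s(c), s(m(c, s(c), s(s(c)))), c)), c), s(c))  →  m(c, m(s(b), s(m(s(c), s(s(c)), c)), c), s(c))   [R3 at 2.2.1.2.1]
4. m(c, m(s(b), s(m(s(c), s(s(c)), c)), c), s(c))  →  m(c, m(s(b), s(s(c)), c), s(c))   [R2 at 2.2.1]
5. m(c, m(s(b), s(s(c)), c), s(c))  →  m(c, s(b), s(c))   [R2 at 2]
6. m(c, s(b), s(c))  →  c   [R3 at ε]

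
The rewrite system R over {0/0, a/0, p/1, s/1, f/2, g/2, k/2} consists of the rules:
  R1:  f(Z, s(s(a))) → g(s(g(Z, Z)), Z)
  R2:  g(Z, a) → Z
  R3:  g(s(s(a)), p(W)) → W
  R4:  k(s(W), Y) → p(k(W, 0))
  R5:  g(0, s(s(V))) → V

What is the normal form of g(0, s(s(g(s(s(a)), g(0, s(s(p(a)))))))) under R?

1. g(0, s(s(g(s(s(a)), g(0, s(s(p(a))))))))  →  g(s(s(a)), g(0, s(s(p(a)))))   [R5 at ε]
2. g(s(s(a)), g(0, s(s(p(a)))))  →  g(s(s(a)), p(a))   [R5 at 2]
3. g(s(s(a)), p(a))  →  a   [R3 at ε]

a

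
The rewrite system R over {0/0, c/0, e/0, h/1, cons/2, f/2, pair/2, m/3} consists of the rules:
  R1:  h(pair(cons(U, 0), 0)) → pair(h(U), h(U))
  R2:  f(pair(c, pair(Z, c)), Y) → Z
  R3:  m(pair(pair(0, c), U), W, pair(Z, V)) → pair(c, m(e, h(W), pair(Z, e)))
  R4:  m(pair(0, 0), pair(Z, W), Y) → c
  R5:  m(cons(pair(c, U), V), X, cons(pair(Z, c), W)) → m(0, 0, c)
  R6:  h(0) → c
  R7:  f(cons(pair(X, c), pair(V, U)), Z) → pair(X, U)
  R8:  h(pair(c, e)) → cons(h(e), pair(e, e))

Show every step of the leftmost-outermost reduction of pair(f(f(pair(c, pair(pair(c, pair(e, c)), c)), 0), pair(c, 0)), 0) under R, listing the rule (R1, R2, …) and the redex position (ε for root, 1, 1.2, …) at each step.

pair(e, 0)

1. pair(f(f(pair(c, pair(pair(c, pair(e, c)), c)), 0), pair(c, 0)), 0)  →  pair(f(pair(c, pair(e, c)), pair(c, 0)), 0)   [R2 at 1.1]
2. pair(f(pair(c, pair(e, c)), pair(c, 0)), 0)  →  pair(e, 0)   [R2 at 1]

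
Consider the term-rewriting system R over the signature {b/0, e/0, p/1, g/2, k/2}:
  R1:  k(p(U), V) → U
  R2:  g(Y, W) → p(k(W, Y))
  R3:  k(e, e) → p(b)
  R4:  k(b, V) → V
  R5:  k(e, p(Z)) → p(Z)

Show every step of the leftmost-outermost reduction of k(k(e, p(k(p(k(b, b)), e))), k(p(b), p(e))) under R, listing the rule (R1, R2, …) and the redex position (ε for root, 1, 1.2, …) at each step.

b

1. k(k(e, p(k(p(k(b, b)), e))), k(p(b), p(e)))  →  k(p(k(p(k(b, b)), e)), k(p(b), p(e)))   [R5 at 1]
2. k(p(k(p(k(b, b)), e)), k(p(b), p(e)))  →  k(p(k(b, b)), e)   [R1 at ε]
3. k(p(k(b, b)), e)  →  k(b, b)   [R1 at ε]
4. k(b, b)  →  b   [R4 at ε]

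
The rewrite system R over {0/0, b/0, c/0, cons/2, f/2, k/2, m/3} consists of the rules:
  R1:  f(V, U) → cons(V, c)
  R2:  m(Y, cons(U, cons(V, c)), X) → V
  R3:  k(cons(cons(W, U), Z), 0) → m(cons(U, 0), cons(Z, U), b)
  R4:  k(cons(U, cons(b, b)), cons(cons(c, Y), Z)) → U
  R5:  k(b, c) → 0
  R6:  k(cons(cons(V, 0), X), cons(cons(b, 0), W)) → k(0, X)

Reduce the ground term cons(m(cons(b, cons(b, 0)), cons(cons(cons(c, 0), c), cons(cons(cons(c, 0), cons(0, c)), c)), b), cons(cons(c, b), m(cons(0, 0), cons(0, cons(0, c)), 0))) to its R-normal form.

cons(cons(cons(c, 0), cons(0, c)), cons(cons(c, b), 0))

1. cons(m(cons(b, cons(b, 0)), cons(cons(cons(c, 0), c), cons(cons(cons(c, 0), cons(0, c)), c)), b), cons(cons(c, b), m(cons(0, 0), cons(0, cons(0, c)), 0)))  →  cons(cons(cons(c, 0), cons(0, c)), cons(cons(c, b), m(cons(0, 0), cons(0, cons(0, c)), 0)))   [R2 at 1]
2. cons(cons(cons(c, 0), cons(0, c)), cons(cons(c, b), m(cons(0, 0), cons(0, cons(0, c)), 0)))  →  cons(cons(cons(c, 0), cons(0, c)), cons(cons(c, b), 0))   [R2 at 2.2]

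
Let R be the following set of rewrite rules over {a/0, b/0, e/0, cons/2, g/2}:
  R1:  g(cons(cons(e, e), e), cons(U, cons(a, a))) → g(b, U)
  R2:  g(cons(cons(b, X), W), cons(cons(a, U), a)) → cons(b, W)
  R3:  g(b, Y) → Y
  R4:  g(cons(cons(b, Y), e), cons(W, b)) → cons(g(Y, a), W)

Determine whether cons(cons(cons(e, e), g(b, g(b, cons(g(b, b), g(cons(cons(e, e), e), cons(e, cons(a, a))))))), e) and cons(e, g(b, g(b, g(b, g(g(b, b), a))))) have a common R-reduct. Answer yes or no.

no — NF(t₁) = cons(cons(cons(e, e), cons(b, e)), e), NF(t₂) = cons(e, a)

Reduce t₁ = cons(cons(cons(e, e), g(b, g(b, cons(g(b, b), g(cons(cons(e, e), e), cons(e, cons(a, a))))))), e):
1. cons(cons(cons(e, e), g(b, g(b, cons(g(b, b), g(cons(cons(e, e), e), cons(e, cons(a, a))))))), e)  →  cons(cons(cons(e, e), g(b, cons(g(b, b), g(cons(cons(e, e), e), cons(e, cons(a, a)))))), e)   [R3 at 1.2]
2. cons(cons(cons(e, e), g(b, cons(g(b, b), g(cons(cons(e, e), e), cons(e, cons(a, a)))))), e)  →  cons(cons(cons(e, e), cons(g(b, b), g(cons(cons(e, e), e), cons(e, cons(a, a))))), e)   [R3 at 1.2]
3. cons(cons(cons(e, e), cons(g(b, b), g(cons(cons(e, e), e), cons(e, cons(a, a))))), e)  →  cons(cons(cons(e, e), cons(b, g(cons(cons(e, e), e), cons(e, cons(a, a))))), e)   [R3 at 1.2.1]
4. cons(cons(cons(e, e), cons(b, g(cons(cons(e, e), e), cons(e, cons(a, a))))), e)  →  cons(cons(cons(e, e), cons(b, g(b, e))), e)   [R1 at 1.2.2]
5. cons(cons(cons(e, e), cons(b, g(b, e))), e)  →  cons(cons(cons(e, e), cons(b, e)), e)   [R3 at 1.2.2]

Reduce t₂ = cons(e, g(b, g(b, g(b, g(g(b, b), a))))):
1. cons(e, g(b, g(b, g(b, g(g(b, b), a)))))  →  cons(e, g(b, g(b, g(g(b, b), a))))   [R3 at 2]
2. cons(e, g(b, g(b, g(g(b, b), a))))  →  cons(e, g(b, g(g(b, b), a)))   [R3 at 2]
3. cons(e, g(b, g(g(b, b), a)))  →  cons(e, g(g(b, b), a))   [R3 at 2]
4. cons(e, g(g(b, b), a))  →  cons(e, g(b, a))   [R3 at 2.1]
5. cons(e, g(b, a))  →  cons(e, a)   [R3 at 2]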